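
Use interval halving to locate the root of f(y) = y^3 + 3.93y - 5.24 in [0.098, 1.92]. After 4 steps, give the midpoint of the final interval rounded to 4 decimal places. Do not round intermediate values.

f(0.098000) = -4.853919, f(1.920000) = 9.383488 (opposite signs)
step 1: m = 1.009000, f(m) = -0.247386 < 0 → root in [1.009000, 1.920000]
step 2: m = 1.464500, f(m) = 3.656486 > 0 → root in [1.009000, 1.464500]
step 3: m = 1.236750, f(m) = 1.512099 > 0 → root in [1.009000, 1.236750]
step 4: m = 1.122875, f(m) = 0.588674 > 0 → root in [1.009000, 1.122875]
Midpoint of [1.009000, 1.122875] = 1.065937

1.0659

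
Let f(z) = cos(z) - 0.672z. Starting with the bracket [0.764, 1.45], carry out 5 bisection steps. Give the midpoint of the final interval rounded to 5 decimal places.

0.90334

f(0.764000) = 0.208667, f(1.450000) = -0.853897 (opposite signs)
step 1: m = 1.107000, f(m) = -0.296557 < 0 → root in [0.764000, 1.107000]
step 2: m = 0.935500, f(m) = -0.035240 < 0 → root in [0.764000, 0.935500]
step 3: m = 0.849750, f(m) = 0.089139 > 0 → root in [0.849750, 0.935500]
step 4: m = 0.892625, f(m) = 0.027526 > 0 → root in [0.892625, 0.935500]
step 5: m = 0.914062, f(m) = -0.003717 < 0 → root in [0.892625, 0.914062]
Midpoint of [0.892625, 0.914062] = 0.903344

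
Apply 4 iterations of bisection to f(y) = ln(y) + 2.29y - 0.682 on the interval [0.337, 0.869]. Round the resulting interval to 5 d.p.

f(0.337000) = -0.997942, f(0.869000) = 1.167598 (opposite signs)
step 1: m = 0.603000, f(m) = 0.193032 > 0 → root in [0.337000, 0.603000]
step 2: m = 0.470000, f(m) = -0.360723 < 0 → root in [0.470000, 0.603000]
step 3: m = 0.536500, f(m) = -0.076104 < 0 → root in [0.536500, 0.603000]
step 4: m = 0.569750, f(m) = 0.060170 > 0 → root in [0.536500, 0.569750]

[0.53650, 0.56975]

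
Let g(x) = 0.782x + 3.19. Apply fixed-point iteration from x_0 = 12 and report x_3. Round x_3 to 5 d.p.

13.37388

x_1 = g(12.000000) = 12.574000
x_2 = g(12.574000) = 13.022868
x_3 = g(13.022868) = 13.373883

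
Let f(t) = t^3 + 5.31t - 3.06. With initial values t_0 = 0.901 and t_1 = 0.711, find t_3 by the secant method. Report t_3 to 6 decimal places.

0.546476

f(t_0) = 2.455743, f(t_1) = 1.074835
t_2 = 0.711000 - (1.074835)·(0.711000 - 0.901000)/(1.074835 - (2.455743)) = 0.563113; f(t_2) = 0.108689
t_3 = 0.563113 - (0.108689)·(0.563113 - 0.711000)/(0.108689 - (1.074835)) = 0.546476; f(t_3) = 0.004983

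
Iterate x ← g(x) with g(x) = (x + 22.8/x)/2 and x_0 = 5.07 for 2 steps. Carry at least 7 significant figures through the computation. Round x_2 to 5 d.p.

4.77494

x_1 = g(5.070000) = 4.783521
x_2 = g(4.783521) = 4.774942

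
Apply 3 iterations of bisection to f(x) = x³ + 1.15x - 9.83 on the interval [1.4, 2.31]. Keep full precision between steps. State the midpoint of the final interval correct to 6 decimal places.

1.911875

f(1.400000) = -5.476000, f(2.310000) = 5.152891 (opposite signs)
step 1: m = 1.855000, f(m) = -1.313649 < 0 → root in [1.855000, 2.310000]
step 2: m = 2.082500, f(m) = 1.596274 > 0 → root in [1.855000, 2.082500]
step 3: m = 1.968750, f(m) = 0.064891 > 0 → root in [1.855000, 1.968750]
Midpoint of [1.855000, 1.968750] = 1.911875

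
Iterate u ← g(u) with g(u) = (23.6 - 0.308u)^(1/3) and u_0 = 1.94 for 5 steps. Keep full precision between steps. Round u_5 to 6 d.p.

2.832594

u_1 = g(1.940000) = 2.843969
u_2 = g(2.843969) = 2.832448
u_3 = g(2.832448) = 2.832596
u_4 = g(2.832596) = 2.832594
u_5 = g(2.832594) = 2.832594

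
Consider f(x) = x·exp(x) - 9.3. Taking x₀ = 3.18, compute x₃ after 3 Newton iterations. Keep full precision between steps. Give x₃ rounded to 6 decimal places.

f'(x) = (x + 1)·exp(x)
x_0 = 3.180000: f = 67.168676, f' = 100.515430 → x_1 = 3.180000 - (67.168676)/(100.515430) = 2.511758
x_1 = 2.511758: f = 21.661370, f' = 43.287945 → x_2 = 2.511758 - (21.661370)/(43.287945) = 2.011356
x_2 = 2.011356: f = 5.731750, f' = 22.505192 → x_3 = 2.011356 - (5.731750)/(22.505192) = 1.756670

1.756670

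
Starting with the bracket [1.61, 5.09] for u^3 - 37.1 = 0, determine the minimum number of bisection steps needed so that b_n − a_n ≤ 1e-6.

Initial width b − a = 5.09 − 1.61 = 3.480000.
After n steps the width is (b−a)/2^n; need (b−a)/2^n ≤ 1e-6.
So n ≥ log₂(3.480000/1e-6) = log₂(3480000.0000) ≈ 21.7307.
Hence n = 22.

22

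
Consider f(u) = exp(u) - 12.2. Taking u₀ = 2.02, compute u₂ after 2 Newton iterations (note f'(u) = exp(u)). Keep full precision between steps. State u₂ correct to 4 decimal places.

2.5104

u_0 = 2.020000: f = -4.661675, f' = 7.538325 → u_1 = 2.020000 - (-4.661675)/(7.538325) = 2.638397
u_1 = 2.638397: f = 1.790754, f' = 13.990754 → u_2 = 2.638397 - (1.790754)/(13.990754) = 2.510401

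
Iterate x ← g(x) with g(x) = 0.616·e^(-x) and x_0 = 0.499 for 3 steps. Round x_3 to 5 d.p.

x_1 = g(0.499000) = 0.373997
x_2 = g(0.373997) = 0.423795
x_3 = g(0.423795) = 0.403208

0.40321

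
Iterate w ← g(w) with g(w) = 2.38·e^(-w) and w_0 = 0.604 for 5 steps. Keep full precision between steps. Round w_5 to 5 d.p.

1.19933

w_1 = g(0.604000) = 1.300957
w_2 = g(1.300957) = 0.648005
w_3 = g(0.648005) = 1.244950
w_4 = g(1.244950) = 0.685333
w_5 = g(0.685333) = 1.199335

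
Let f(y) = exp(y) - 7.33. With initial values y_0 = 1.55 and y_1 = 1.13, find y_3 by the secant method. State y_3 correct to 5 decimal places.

f(y_0) = -2.618530, f(y_1) = -4.234343
y_2 = 1.130000 - (-4.234343)·(1.130000 - 1.550000)/(-4.234343 - (-2.618530)) = 2.230637; f(y_2) = 1.975792
y_3 = 2.230637 - (1.975792)·(2.230637 - 1.130000)/(1.975792 - (-4.234343)) = 1.880463; f(y_3) = -0.773462

1.88046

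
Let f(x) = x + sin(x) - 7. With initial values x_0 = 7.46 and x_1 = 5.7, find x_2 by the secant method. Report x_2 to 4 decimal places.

Secant update: x_(k+1) = x_k − f(x_k)·(x_k − x_(k-1))/(f(x_k) − f(x_(k-1))).
f(x_0) = 1.383388, f(x_1) = -1.850686
x_2 = 5.700000 - (-1.850686)·(5.700000 - 7.460000)/(-1.850686 - (1.383388)) = 6.707153; f(x_2) = 0.118533

6.7072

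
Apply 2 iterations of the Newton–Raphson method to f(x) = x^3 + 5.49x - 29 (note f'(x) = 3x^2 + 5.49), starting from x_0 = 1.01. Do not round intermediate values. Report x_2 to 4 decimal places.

Newton update: x ← x − f(x)/f'(x).
x_0 = 1.010000: f = -22.424799, f' = 8.550300 → x_1 = 1.010000 - (-22.424799)/(8.550300) = 3.632691
x_1 = 3.632691: f = 38.882098, f' = 45.079342 → x_2 = 3.632691 - (38.882098)/(45.079342) = 2.770166

2.7702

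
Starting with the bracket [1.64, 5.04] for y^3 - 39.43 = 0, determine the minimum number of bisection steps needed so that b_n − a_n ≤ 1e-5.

19

Initial width b − a = 5.04 − 1.64 = 3.400000.
After n steps the width is (b−a)/2^n; need (b−a)/2^n ≤ 1e-5.
So n ≥ log₂(3.400000/1e-5) = log₂(340000.0000) ≈ 18.3752.
Hence n = 19.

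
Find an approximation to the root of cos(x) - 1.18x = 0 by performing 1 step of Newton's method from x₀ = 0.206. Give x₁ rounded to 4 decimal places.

0.7374

Newton update: x ← x − f(x)/f'(x).
f'(x) = -sin(x) - 1.18
x_0 = 0.206000: f = 0.735777, f' = -1.384546 → x_1 = 0.206000 - (0.735777)/(-1.384546) = 0.737421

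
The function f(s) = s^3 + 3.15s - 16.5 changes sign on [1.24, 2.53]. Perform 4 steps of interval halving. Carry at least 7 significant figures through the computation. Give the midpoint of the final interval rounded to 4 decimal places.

2.1672

f(1.240000) = -10.687376, f(2.530000) = 7.663777 (opposite signs)
step 1: m = 1.885000, f(m) = -3.864421 < 0 → root in [1.885000, 2.530000]
step 2: m = 2.207500, f(m) = 1.210897 > 0 → root in [1.885000, 2.207500]
step 3: m = 2.046250, f(m) = -1.486379 < 0 → root in [2.046250, 2.207500]
step 4: m = 2.126875, f(m) = -0.179218 < 0 → root in [2.126875, 2.207500]
Midpoint of [2.126875, 2.207500] = 2.167187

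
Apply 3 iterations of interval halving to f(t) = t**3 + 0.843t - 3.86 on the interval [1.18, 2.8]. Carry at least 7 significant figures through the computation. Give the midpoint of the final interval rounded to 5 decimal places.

1.48375

f(1.180000) = -1.222228, f(2.800000) = 20.452400 (opposite signs)
step 1: m = 1.990000, f(m) = 5.698169 > 0 → root in [1.180000, 1.990000]
step 2: m = 1.585000, f(m) = 1.458032 > 0 → root in [1.180000, 1.585000]
step 3: m = 1.382500, f(m) = -0.052172 < 0 → root in [1.382500, 1.585000]
Midpoint of [1.382500, 1.585000] = 1.483750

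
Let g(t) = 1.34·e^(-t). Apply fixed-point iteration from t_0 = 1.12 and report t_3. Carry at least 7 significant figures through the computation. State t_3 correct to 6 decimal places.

0.563975

t_1 = g(1.120000) = 0.437215
t_2 = g(0.437215) = 0.865416
t_3 = g(0.865416) = 0.563975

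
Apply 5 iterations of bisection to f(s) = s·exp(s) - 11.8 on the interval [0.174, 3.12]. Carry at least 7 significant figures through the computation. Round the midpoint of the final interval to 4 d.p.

f(0.174000) = -11.592930, f(3.120000) = 58.856704 (opposite signs)
step 1: m = 1.647000, f(m) = -3.249793 < 0 → root in [1.647000, 3.120000]
step 2: m = 2.383500, f(m) = 14.043781 > 0 → root in [1.647000, 2.383500]
step 3: m = 2.015250, f(m) = 3.319620 > 0 → root in [1.647000, 2.015250]
step 4: m = 1.831125, f(m) = -0.372125 < 0 → root in [1.831125, 2.015250]
step 5: m = 1.923188, f(m) = 1.359862 > 0 → root in [1.831125, 1.923188]
Midpoint of [1.831125, 1.923188] = 1.877156

1.8772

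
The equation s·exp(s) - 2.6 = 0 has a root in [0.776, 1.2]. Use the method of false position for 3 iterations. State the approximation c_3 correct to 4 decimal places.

0.9771

False-position update: c = (a·f(b) − b·f(a))/(f(b) − f(a)); replace the endpoint whose sign matches f(c).
f(0.776000) = -0.913935, f(1.200000) = 1.384140
step 1: c = 0.944623, f(c) = -0.170577 < 0 → new bracket [0.944623, 1.200000]
step 2: c = 0.972642, f(c) = -0.027437 < 0 → new bracket [0.972642, 1.200000]
step 3: c = 0.977061, f(c) = -0.004303 < 0 → new bracket [0.977061, 1.200000]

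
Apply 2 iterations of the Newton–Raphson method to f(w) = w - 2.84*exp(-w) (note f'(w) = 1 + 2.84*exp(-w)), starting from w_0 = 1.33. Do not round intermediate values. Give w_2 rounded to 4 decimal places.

1.0219

w_0 = 1.330000: f = 0.578885, f' = 1.751115 → w_1 = 1.330000 - (0.578885)/(1.751115) = 0.999420
w_1 = 0.999420: f = -0.045965, f' = 2.045384 → w_2 = 0.999420 - (-0.045965)/(2.045384) = 1.021892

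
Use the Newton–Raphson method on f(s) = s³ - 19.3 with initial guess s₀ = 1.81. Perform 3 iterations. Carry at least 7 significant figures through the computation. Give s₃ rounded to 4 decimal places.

2.6842

f'(s) = 3s²
s_0 = 1.810000: f = -13.370259, f' = 9.828300 → s_1 = 1.810000 - (-13.370259)/(9.828300) = 3.170384
s_1 = 3.170384: f = 12.566581, f' = 30.153998 → s_2 = 3.170384 - (12.566581)/(30.153998) = 2.753637
s_2 = 2.753637: f = 1.579497, f' = 22.747549 → s_3 = 2.753637 - (1.579497)/(22.747549) = 2.684201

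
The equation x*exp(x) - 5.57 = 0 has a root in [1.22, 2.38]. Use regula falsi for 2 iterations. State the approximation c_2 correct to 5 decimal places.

1.33976

False-position update: c = (a·f(b) − b·f(a))/(f(b) − f(a)); replace the endpoint whose sign matches f(c).
f(1.220000) = -1.437631, f(2.380000) = 20.145669
step 1: c = 1.297266, f(c) = -0.822944 < 0 → new bracket [1.297266, 2.380000]
step 2: c = 1.339759, f(c) = -0.454632 < 0 → new bracket [1.339759, 2.380000]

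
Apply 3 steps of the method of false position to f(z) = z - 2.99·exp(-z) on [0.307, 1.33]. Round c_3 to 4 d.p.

f(0.307000) = -1.892595, f(1.330000) = 0.539213
step 1: c = 1.103167, f(c) = 0.111029 > 0 → new bracket [0.307000, 1.103167]
step 2: c = 1.059048, f(c) = 0.022158 > 0 → new bracket [0.307000, 1.059048]
step 3: c = 1.050345, f(c) = 0.004392 > 0 → new bracket [0.307000, 1.050345]

1.0503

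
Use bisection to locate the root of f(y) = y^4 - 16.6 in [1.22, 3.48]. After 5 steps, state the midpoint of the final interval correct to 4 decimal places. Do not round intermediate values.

2.0322

f(1.220000) = -14.384665, f(3.480000) = 130.061788 (opposite signs)
step 1: m = 2.350000, f(m) = 13.898006 > 0 → root in [1.220000, 2.350000]
step 2: m = 1.785000, f(m) = -6.447970 < 0 → root in [1.785000, 2.350000]
step 3: m = 2.067500, f(m) = 1.671831 > 0 → root in [1.785000, 2.067500]
step 4: m = 1.926250, f(m) = -2.832642 < 0 → root in [1.926250, 2.067500]
step 5: m = 1.996875, f(m) = -0.699766 < 0 → root in [1.996875, 2.067500]
Midpoint of [1.996875, 2.067500] = 2.032188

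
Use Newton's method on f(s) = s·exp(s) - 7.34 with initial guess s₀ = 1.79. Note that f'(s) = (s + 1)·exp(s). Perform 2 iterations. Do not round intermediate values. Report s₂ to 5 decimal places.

s_0 = 1.790000: f = 3.381120, f' = 16.710572 → s_1 = 1.790000 - (3.381120)/(16.710572) = 1.587666
s_1 = 1.587666: f = 0.427363, f' = 12.659679 → s_2 = 1.587666 - (0.427363)/(12.659679) = 1.553908

1.55391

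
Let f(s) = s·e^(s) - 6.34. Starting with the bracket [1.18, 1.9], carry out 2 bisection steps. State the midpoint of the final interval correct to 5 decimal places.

1.45000

f(1.180000) = -2.499838, f(1.900000) = 6.363199 (opposite signs)
step 1: m = 1.540000, f(m) = 0.843469 > 0 → root in [1.180000, 1.540000]
step 2: m = 1.360000, f(m) = -1.041177 < 0 → root in [1.360000, 1.540000]
Midpoint of [1.360000, 1.540000] = 1.450000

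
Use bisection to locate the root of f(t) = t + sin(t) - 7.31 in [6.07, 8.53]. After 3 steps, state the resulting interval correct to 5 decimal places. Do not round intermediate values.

[6.68500, 6.99250]

f(6.070000) = -1.451574, f(8.530000) = 2.000070 (opposite signs)
step 1: m = 7.300000, f(m) = 0.840437 > 0 → root in [6.070000, 7.300000]
step 2: m = 6.685000, f(m) = -0.233911 < 0 → root in [6.685000, 7.300000]
step 3: m = 6.992500, f(m) = 0.333814 > 0 → root in [6.685000, 6.992500]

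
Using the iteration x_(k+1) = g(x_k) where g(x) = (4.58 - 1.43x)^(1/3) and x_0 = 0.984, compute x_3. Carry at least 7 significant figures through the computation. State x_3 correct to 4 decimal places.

1.3829

x_1 = g(0.984000) = 1.469438
x_2 = g(1.469438) = 1.353344
x_3 = g(1.353344) = 1.382907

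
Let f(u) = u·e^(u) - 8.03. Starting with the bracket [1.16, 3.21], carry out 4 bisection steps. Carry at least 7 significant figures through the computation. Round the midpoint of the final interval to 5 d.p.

1.60844

f(1.160000) = -4.329677, f(3.210000) = 71.510867 (opposite signs)
step 1: m = 2.185000, f(m) = 11.396067 > 0 → root in [1.160000, 2.185000]
step 2: m = 1.672500, f(m) = 0.876840 > 0 → root in [1.160000, 1.672500]
step 3: m = 1.416250, f(m) = -2.192734 < 0 → root in [1.416250, 1.672500]
step 4: m = 1.544375, f(m) = -0.794537 < 0 → root in [1.544375, 1.672500]
Midpoint of [1.544375, 1.672500] = 1.608437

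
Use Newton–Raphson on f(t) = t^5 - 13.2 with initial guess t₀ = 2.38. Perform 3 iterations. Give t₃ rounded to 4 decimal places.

1.6829

Newton update: t ← t − f(t)/f'(t).
f'(t) = 5t⁴
t_0 = 2.380000: f = 63.163317, f' = 160.427137 → t_1 = 2.380000 - (63.163317)/(160.427137) = 1.986280
t_1 = 1.986280: f = 17.717383, f' = 77.827339 → t_2 = 1.986280 - (17.717383)/(77.827339) = 1.758630
t_2 = 1.758630: f = 3.621820, f' = 47.826477 → t_3 = 1.758630 - (3.621820)/(47.826477) = 1.682902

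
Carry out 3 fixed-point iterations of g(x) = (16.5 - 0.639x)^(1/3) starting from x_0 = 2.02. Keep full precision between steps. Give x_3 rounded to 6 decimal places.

x_1 = g(2.020000) = 2.477625
x_2 = g(2.477625) = 2.461644
x_3 = g(2.461644) = 2.462205

2.462205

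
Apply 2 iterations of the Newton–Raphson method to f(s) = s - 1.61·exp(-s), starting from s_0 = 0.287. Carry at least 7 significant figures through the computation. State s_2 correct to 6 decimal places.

0.755394

f'(s) = 1 + 1.61·exp(-s)
s_0 = 0.287000: f = -0.921324, f' = 2.208324 → s_1 = 0.287000 - (-0.921324)/(2.208324) = 0.704205
s_1 = 0.704205: f = -0.091942, f' = 1.796147 → s_2 = 0.704205 - (-0.091942)/(1.796147) = 0.755394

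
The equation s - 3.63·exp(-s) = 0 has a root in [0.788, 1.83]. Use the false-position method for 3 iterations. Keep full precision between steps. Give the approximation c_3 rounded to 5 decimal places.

1.15034

False-position update: c = (a·f(b) − b·f(a))/(f(b) − f(a)); replace the endpoint whose sign matches f(c).
f(0.788000) = -0.862755, f(1.830000) = 1.247699
step 1: c = 1.213970, f(c) = 0.135803 > 0 → new bracket [0.788000, 1.213970]
step 2: c = 1.156039, f(c) = 0.013567 > 0 → new bracket [0.788000, 1.156039]
step 3: c = 1.150341, f(c) = 0.001341 > 0 → new bracket [0.788000, 1.150341]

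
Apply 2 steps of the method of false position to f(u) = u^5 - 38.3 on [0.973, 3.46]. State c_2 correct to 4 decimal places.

1.3295

f(0.973000) = -37.427904, f(3.460000) = 457.584455
step 1: c = 1.161042, f(c) = -36.190206 < 0 → new bracket [1.161042, 3.460000]
step 2: c = 1.329540, f(c) = -34.145619 < 0 → new bracket [1.329540, 3.460000]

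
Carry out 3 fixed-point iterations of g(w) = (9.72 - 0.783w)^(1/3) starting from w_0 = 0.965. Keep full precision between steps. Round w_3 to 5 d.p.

2.01225

w_1 = g(0.965000) = 2.077338
w_2 = g(2.077338) = 2.007757
w_3 = g(2.007757) = 2.012252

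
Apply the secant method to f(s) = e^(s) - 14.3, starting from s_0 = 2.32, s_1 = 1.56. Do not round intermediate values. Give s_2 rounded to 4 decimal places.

2.8987

f(s_0) = -4.124326, f(s_1) = -9.541179
s_2 = 1.560000 - (-9.541179)·(1.560000 - 2.320000)/(-9.541179 - (-4.124326)) = 2.898655; f(s_2) = 3.849712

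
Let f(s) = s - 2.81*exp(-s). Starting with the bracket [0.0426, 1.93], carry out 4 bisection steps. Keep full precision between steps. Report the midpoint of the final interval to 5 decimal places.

1.04528

f(0.042600) = -2.650208, f(1.930000) = 1.522134 (opposite signs)
step 1: m = 0.986300, f(m) = -0.061701 < 0 → root in [0.986300, 1.930000]
step 2: m = 1.458150, f(m) = 0.804358 > 0 → root in [0.986300, 1.458150]
step 3: m = 1.222225, f(m) = 0.394472 > 0 → root in [0.986300, 1.222225]
step 4: m = 1.104262, f(m) = 0.172873 > 0 → root in [0.986300, 1.104262]
Midpoint of [0.986300, 1.104262] = 1.045281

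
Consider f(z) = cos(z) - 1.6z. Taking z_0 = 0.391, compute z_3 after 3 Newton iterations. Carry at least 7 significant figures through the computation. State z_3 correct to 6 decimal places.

0.537022

Newton update: z ← z − f(z)/f'(z).
f'(z) = -sin(z) - 1.6
z_0 = 0.391000: f = 0.298928, f' = -1.981113 → z_1 = 0.391000 - (0.298928)/(-1.981113) = 0.541889
z_1 = 0.541889: f = -0.010287, f' = -2.115755 → z_2 = 0.541889 - (-0.010287)/(-2.115755) = 0.537027
z_2 = 0.537027: f = -0.000010, f' = -2.111584 → z_3 = 0.537027 - (-0.000010)/(-2.111584) = 0.537022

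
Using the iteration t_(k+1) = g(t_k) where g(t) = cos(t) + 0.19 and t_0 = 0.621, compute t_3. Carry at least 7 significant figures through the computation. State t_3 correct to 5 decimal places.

0.93682

t_1 = g(0.621000) = 1.003297
t_2 = g(1.003297) = 0.727525
t_3 = g(0.727525) = 0.936823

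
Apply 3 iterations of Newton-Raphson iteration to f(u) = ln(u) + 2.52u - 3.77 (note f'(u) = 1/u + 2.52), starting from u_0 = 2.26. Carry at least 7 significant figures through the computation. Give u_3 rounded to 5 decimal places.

1.37086

u_0 = 2.260000: f = 2.740565, f' = 2.962478 → u_1 = 2.260000 - (2.740565)/(2.962478) = 1.334908
u_1 = 1.334908: f = -0.117170, f' = 3.269115 → u_2 = 1.334908 - (-0.117170)/(3.269115) = 1.370749
u_2 = 1.370749: f = -0.000354, f' = 3.249528 → u_3 = 1.370749 - (-0.000354)/(3.249528) = 1.370858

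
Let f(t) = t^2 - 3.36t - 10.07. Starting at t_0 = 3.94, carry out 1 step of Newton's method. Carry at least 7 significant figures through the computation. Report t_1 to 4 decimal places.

Newton update: t ← t − f(t)/f'(t).
f'(t) = 2t - 3.36
t_0 = 3.940000: f = -7.784800, f' = 4.520000 → t_1 = 3.940000 - (-7.784800)/(4.520000) = 5.662301

5.6623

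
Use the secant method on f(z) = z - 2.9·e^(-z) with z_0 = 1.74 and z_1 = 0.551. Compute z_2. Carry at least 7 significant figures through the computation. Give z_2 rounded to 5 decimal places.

1.11756

Secant update: z_(k+1) = z_k − f(z_k)·(z_k − z_(k-1))/(f(z_k) − f(z_(k-1))).
f(z_0) = 1.230991, f(z_1) = -1.120482
z_2 = 0.551000 - (-1.120482)·(0.551000 - 1.740000)/(-1.120482 - (1.230991)) = 1.117561; f(z_2) = 0.169039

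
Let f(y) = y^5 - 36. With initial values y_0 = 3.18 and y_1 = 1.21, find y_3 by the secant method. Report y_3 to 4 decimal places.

3.4379

f(y_0) = 289.188815, f(y_1) = -33.406258
y_2 = 1.210000 - (-33.406258)·(1.210000 - 3.180000)/(-33.406258 - (289.188815)) = 1.414003; f(y_2) = -30.347358
y_3 = 1.414003 - (-30.347358)·(1.414003 - 1.210000)/(-30.347358 - (-33.406258)) = 3.437917; f(y_3) = 444.260271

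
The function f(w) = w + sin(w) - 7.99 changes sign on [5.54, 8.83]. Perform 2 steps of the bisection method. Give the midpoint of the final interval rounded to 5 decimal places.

7.59625

f(5.540000) = -3.126637, f(8.830000) = 1.400325 (opposite signs)
step 1: m = 7.185000, f(m) = -0.020546 < 0 → root in [7.185000, 8.830000]
step 2: m = 8.007500, f(m) = 1.005739 > 0 → root in [7.185000, 8.007500]
Midpoint of [7.185000, 8.007500] = 7.596250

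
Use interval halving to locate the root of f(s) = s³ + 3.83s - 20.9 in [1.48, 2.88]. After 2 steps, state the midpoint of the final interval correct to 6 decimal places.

2.355000

f(1.480000) = -11.989808, f(2.880000) = 14.018272 (opposite signs)
step 1: m = 2.180000, f(m) = -2.190368 < 0 → root in [2.180000, 2.880000]
step 2: m = 2.530000, f(m) = 4.984177 > 0 → root in [2.180000, 2.530000]
Midpoint of [2.180000, 2.530000] = 2.355000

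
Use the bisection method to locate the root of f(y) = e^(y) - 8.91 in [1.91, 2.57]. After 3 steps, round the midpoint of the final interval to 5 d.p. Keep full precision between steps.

2.19875

f(1.910000) = -2.156911, f(2.570000) = 4.155824 (opposite signs)
step 1: m = 2.240000, f(m) = 0.483331 > 0 → root in [1.910000, 2.240000]
step 2: m = 2.075000, f(m) = -0.945454 < 0 → root in [2.075000, 2.240000]
step 3: m = 2.157500, f(m) = -0.260513 < 0 → root in [2.157500, 2.240000]
Midpoint of [2.157500, 2.240000] = 2.198750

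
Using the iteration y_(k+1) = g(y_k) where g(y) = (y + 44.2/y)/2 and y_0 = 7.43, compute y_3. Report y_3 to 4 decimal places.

6.6483

y_1 = g(7.430000) = 6.689428
y_2 = g(6.689428) = 6.648434
y_3 = g(6.648434) = 6.648308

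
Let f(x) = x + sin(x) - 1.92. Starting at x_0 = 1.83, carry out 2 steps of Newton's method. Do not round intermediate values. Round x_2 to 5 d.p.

f'(x) = 1 + cos(x)
x_0 = 1.830000: f = 0.876594, f' = 0.743689 → x_1 = 1.830000 - (0.876594)/(0.743689) = 0.651289
x_1 = 0.651289: f = -0.662499, f' = 1.795303 → x_2 = 0.651289 - (-0.662499)/(1.795303) = 1.020307

1.02031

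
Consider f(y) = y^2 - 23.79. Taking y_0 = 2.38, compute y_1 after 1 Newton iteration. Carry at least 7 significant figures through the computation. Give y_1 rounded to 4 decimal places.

f'(y) = 2y
y_0 = 2.380000: f = -18.125600, f' = 4.760000 → y_1 = 2.380000 - (-18.125600)/(4.760000) = 6.187899

6.1879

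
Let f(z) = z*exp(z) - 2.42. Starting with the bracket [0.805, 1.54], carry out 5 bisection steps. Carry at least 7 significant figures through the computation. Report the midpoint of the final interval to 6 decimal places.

f(0.805000) = -0.619459, f(1.540000) = 4.763469 (opposite signs)
step 1: m = 1.172500, f(m) = 1.367243 > 0 → root in [0.805000, 1.172500]
step 2: m = 0.988750, f(m) = 0.237634 > 0 → root in [0.805000, 0.988750]
step 3: m = 0.896875, f(m) = -0.220926 < 0 → root in [0.896875, 0.988750]
step 4: m = 0.942813, f(m) = 0.000380 > 0 → root in [0.896875, 0.942813]
step 5: m = 0.919844, f(m) = -0.112206 < 0 → root in [0.919844, 0.942813]
Midpoint of [0.919844, 0.942813] = 0.931328

0.931328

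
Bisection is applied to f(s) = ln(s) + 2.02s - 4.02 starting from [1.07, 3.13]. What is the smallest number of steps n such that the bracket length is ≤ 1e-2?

Initial width b − a = 3.13 − 1.07 = 2.060000.
After n steps the width is (b−a)/2^n; need (b−a)/2^n ≤ 1e-2.
So n ≥ log₂(2.060000/1e-2) = log₂(206.0000) ≈ 7.6865.
Hence n = 8.

8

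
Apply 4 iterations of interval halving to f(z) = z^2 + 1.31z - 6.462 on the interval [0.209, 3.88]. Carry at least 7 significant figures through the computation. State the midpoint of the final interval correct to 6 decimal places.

f(0.209000) = -6.144529, f(3.880000) = 13.675200 (opposite signs)
step 1: m = 2.044500, f(m) = 0.396275 > 0 → root in [0.209000, 2.044500]
step 2: m = 1.126750, f(m) = -3.716392 < 0 → root in [1.126750, 2.044500]
step 3: m = 1.585625, f(m) = -1.870625 < 0 → root in [1.585625, 2.044500]
step 4: m = 1.815062, f(m) = -0.789816 < 0 → root in [1.815062, 2.044500]
Midpoint of [1.815062, 2.044500] = 1.929781

1.929781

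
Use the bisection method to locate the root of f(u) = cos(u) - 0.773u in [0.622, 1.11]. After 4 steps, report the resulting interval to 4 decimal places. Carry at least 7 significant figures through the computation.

f(0.622000) = 0.331909, f(1.110000) = -0.413368 (opposite signs)
step 1: m = 0.866000, f(m) = -0.021539 < 0 → root in [0.622000, 0.866000]
step 2: m = 0.744000, f(m) = 0.160654 > 0 → root in [0.744000, 0.866000]
step 3: m = 0.805000, f(m) = 0.070846 > 0 → root in [0.805000, 0.866000]
step 4: m = 0.835500, f(m) = 0.024965 > 0 → root in [0.835500, 0.866000]

[0.8355, 0.8660]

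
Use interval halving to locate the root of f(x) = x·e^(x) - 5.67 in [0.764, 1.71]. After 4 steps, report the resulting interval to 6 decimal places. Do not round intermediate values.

f(0.764000) = -4.029809, f(1.710000) = 3.784524 (opposite signs)
step 1: m = 1.237000, f(m) = -1.408211 < 0 → root in [1.237000, 1.710000]
step 2: m = 1.473500, f(m) = 0.761067 > 0 → root in [1.237000, 1.473500]
step 3: m = 1.355250, f(m) = -0.414706 < 0 → root in [1.355250, 1.473500]
step 4: m = 1.414375, f(m) = 0.148618 > 0 → root in [1.355250, 1.414375]

[1.355250, 1.414375]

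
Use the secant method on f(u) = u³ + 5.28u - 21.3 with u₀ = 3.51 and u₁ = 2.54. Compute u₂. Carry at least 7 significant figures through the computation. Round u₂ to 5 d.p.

2.28222

f(u_0) = 40.476351, f(u_1) = 8.498264
u_2 = 2.540000 - (8.498264)·(2.540000 - 3.510000)/(8.498264 - (40.476351)) = 2.282220; f(u_2) = 2.637126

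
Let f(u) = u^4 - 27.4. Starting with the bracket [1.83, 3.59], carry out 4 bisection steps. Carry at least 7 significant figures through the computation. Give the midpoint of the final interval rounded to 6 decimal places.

f(1.830000) = -16.184869, f(3.590000) = 138.703122 (opposite signs)
step 1: m = 2.710000, f(m) = 26.535805 > 0 → root in [1.830000, 2.710000]
step 2: m = 2.270000, f(m) = -0.847622 < 0 → root in [2.270000, 2.710000]
step 3: m = 2.490000, f(m) = 11.041240 > 0 → root in [2.270000, 2.490000]
step 4: m = 2.380000, f(m) = 4.685427 > 0 → root in [2.270000, 2.380000]
Midpoint of [2.270000, 2.380000] = 2.325000

2.325000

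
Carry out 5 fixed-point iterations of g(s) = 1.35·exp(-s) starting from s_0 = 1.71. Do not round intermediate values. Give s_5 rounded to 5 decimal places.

0.58007

s_1 = g(1.710000) = 0.244169
s_2 = g(0.244169) = 1.057530
s_3 = g(1.057530) = 0.468872
s_4 = g(0.468872) = 0.844705
s_5 = g(0.844705) = 0.580073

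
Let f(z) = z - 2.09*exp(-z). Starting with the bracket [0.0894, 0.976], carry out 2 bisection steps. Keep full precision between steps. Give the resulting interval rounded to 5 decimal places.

f(0.089400) = -1.821863, f(0.976000) = 0.188456 (opposite signs)
step 1: m = 0.532700, f(m) = -0.694167 < 0 → root in [0.532700, 0.976000]
step 2: m = 0.754350, f(m) = -0.228611 < 0 → root in [0.754350, 0.976000]

[0.75435, 0.97600]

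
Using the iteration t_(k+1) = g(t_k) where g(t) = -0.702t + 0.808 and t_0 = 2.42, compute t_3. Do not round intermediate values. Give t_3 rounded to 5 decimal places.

t_1 = g(2.420000) = -0.890840
t_2 = g(-0.890840) = 1.433370
t_3 = g(1.433370) = -0.198226

-0.19823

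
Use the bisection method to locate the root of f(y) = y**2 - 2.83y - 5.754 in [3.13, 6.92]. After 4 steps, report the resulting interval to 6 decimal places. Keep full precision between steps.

[4.077500, 4.314375]

f(3.130000) = -4.815000, f(6.920000) = 22.548800 (opposite signs)
step 1: m = 5.025000, f(m) = 5.275875 > 0 → root in [3.130000, 5.025000]
step 2: m = 4.077500, f(m) = -0.667319 < 0 → root in [4.077500, 5.025000]
step 3: m = 4.551250, f(m) = 2.079839 > 0 → root in [4.077500, 4.551250]
step 4: m = 4.314375, f(m) = 0.650150 > 0 → root in [4.077500, 4.314375]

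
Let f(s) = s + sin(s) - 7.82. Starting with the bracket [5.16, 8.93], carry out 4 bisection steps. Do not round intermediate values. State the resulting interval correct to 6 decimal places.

f(5.160000) = -3.561484, f(8.930000) = 1.584836 (opposite signs)
step 1: m = 7.045000, f(m) = -0.084764 < 0 → root in [7.045000, 8.930000]
step 2: m = 7.987500, f(m) = 1.158600 > 0 → root in [7.045000, 7.987500]
step 3: m = 7.516250, f(m) = 0.639759 > 0 → root in [7.045000, 7.516250]
step 4: m = 7.280625, f(m) = 0.300710 > 0 → root in [7.045000, 7.280625]

[7.045000, 7.280625]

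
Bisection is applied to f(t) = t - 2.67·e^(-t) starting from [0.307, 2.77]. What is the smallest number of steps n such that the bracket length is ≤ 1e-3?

12

Initial width b − a = 2.77 − 0.307 = 2.463000.
After n steps the width is (b−a)/2^n; need (b−a)/2^n ≤ 1e-3.
So n ≥ log₂(2.463000/1e-3) = log₂(2463.0000) ≈ 11.2662.
Hence n = 12.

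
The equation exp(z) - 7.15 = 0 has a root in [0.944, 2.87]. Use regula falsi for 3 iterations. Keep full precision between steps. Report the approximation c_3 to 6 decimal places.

1.897752

False-position update: c = (a·f(b) − b·f(a))/(f(b) − f(a)); replace the endpoint whose sign matches f(c).
f(0.944000) = -4.579758, f(2.870000) = 10.487018
step 1: c = 1.529435, f(c) = -2.534433 < 0 → new bracket [1.529435, 2.870000]
step 2: c = 1.790356, f(c) = -1.158415 < 0 → new bracket [1.790356, 2.870000]
step 3: c = 1.897752, f(c) = -0.479117 < 0 → new bracket [1.897752, 2.870000]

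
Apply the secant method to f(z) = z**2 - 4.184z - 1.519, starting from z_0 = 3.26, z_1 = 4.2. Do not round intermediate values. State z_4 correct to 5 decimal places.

f(z_0) = -4.531240, f(z_1) = -1.451800
z_2 = 4.200000 - (-1.451800)·(4.200000 - 3.260000)/(-1.451800 - (-4.531240)) = 4.643162; f(z_2) = 0.612966
z_3 = 4.643162 - (0.612966)·(4.643162 - 4.200000)/(0.612966 - (-1.451800)) = 4.511601; f(z_3) = -0.040995
z_4 = 4.511601 - (-0.040995)·(4.511601 - 4.643162)/(-0.040995 - (0.612966)) = 4.519848; f(z_4) = -0.001017

4.51985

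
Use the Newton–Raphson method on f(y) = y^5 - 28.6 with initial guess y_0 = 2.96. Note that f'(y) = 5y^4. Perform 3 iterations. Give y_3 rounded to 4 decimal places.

1.9778

y_0 = 2.960000: f = 198.626278, f' = 383.828173 → y_1 = 2.960000 - (198.626278)/(383.828173) = 2.442513
y_1 = 2.442513: f = 58.332863, f' = 177.957866 → y_2 = 2.442513 - (58.332863)/(177.957866) = 2.114722
y_2 = 2.114722: f = 13.692818, f' = 99.996156 → y_3 = 2.114722 - (13.692818)/(99.996156) = 1.977789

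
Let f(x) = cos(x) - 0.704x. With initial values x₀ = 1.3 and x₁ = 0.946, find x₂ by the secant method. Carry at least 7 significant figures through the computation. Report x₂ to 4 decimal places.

0.8954

Secant update: x_(k+1) = x_k − f(x_k)·(x_k − x_(k-1))/(f(x_k) − f(x_(k-1))).
f(x_0) = -0.647701, f(x_1) = -0.081052
x_2 = 0.946000 - (-0.081052)·(0.946000 - 1.300000)/(-0.081052 - (-0.647701)) = 0.895365; f(x_2) = -0.005103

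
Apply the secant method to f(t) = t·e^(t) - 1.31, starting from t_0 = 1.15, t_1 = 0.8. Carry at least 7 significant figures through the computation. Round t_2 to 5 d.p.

f(t_0) = 2.321922, f(t_1) = 0.470433
t_2 = 0.800000 - (0.470433)·(0.800000 - 1.150000)/(0.470433 - (2.321922)) = 0.711071; f(t_2) = 0.137861

0.71107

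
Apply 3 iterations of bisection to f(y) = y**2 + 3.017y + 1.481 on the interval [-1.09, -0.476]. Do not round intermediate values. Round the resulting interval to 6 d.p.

f(-1.090000) = -0.619430, f(-0.476000) = 0.271484 (opposite signs)
step 1: m = -0.783000, f(m) = -0.268222 < 0 → root in [-0.783000, -0.476000]
step 2: m = -0.629500, f(m) = -0.021931 < 0 → root in [-0.629500, -0.476000]
step 3: m = -0.552750, f(m) = 0.118886 > 0 → root in [-0.629500, -0.552750]

[-0.629500, -0.552750]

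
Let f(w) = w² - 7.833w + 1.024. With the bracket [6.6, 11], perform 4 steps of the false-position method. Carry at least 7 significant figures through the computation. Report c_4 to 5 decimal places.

7.68908

False-position update: c = (a·f(b) − b·f(a))/(f(b) − f(a)); replace the endpoint whose sign matches f(c).
f(6.600000) = -7.113800, f(11.000000) = 35.861000
step 1: c = 7.328351, f(c) = -2.674248 < 0 → new bracket [7.328351, 11.000000]
step 2: c = 7.583154, f(c) = -0.870623 < 0 → new bracket [7.583154, 11.000000]
step 3: c = 7.664141, f(c) = -0.270161 < 0 → new bracket [7.664141, 11.000000]
step 4: c = 7.689084, f(c) = -0.082584 < 0 → new bracket [7.689084, 11.000000]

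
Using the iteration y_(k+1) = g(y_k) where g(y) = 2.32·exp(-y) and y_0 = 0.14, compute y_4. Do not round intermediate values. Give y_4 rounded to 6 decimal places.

y_1 = g(0.140000) = 2.016911
y_2 = g(2.016911) = 0.308713
y_3 = g(0.308713) = 1.703789
y_4 = g(1.703789) = 0.422223

0.422223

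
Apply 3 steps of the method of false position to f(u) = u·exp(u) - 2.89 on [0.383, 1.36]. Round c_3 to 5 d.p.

f(0.383000) = -2.328262, f(1.360000) = 2.408823
step 1: c = 0.863192, f(c) = -0.843615 < 0 → new bracket [0.863192, 1.360000]
step 2: c = 0.992054, f(c) = -0.214660 < 0 → new bracket [0.992054, 1.360000]
step 3: c = 1.022160, f(c) = -0.049220 < 0 → new bracket [1.022160, 1.360000]

1.02216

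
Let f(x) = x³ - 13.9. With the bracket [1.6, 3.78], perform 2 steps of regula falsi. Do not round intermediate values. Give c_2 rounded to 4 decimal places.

f(1.600000) = -9.804000, f(3.780000) = 40.110152
step 1: c = 2.028190, f(c) = -5.556935 < 0 → new bracket [2.028190, 3.780000]
step 2: c = 2.241356, f(c) = -2.640150 < 0 → new bracket [2.241356, 3.780000]

2.2414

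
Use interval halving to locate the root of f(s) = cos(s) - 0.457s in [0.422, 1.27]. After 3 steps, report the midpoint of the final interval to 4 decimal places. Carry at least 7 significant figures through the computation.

f(0.422000) = 0.719418, f(1.270000) = -0.284109 (opposite signs)
step 1: m = 0.846000, f(m) = 0.276361 > 0 → root in [0.846000, 1.270000]
step 2: m = 1.058000, f(m) = 0.007110 > 0 → root in [1.058000, 1.270000]
step 3: m = 1.164000, f(m) = -0.136279 < 0 → root in [1.058000, 1.164000]
Midpoint of [1.058000, 1.164000] = 1.111000

1.1110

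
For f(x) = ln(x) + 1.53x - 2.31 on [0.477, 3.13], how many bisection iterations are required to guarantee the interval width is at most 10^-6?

Initial width b − a = 3.13 − 0.477 = 2.653000.
After n steps the width is (b−a)/2^n; need (b−a)/2^n ≤ 10^-6.
So n ≥ log₂(2.653000/10^-6) = log₂(2653000.0000) ≈ 21.3392.
Hence n = 22.

22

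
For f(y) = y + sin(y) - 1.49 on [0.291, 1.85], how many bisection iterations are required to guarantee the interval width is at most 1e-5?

Initial width b − a = 1.85 − 0.291 = 1.559000.
After n steps the width is (b−a)/2^n; need (b−a)/2^n ≤ 1e-5.
So n ≥ log₂(1.559000/1e-5) = log₂(155900.0000) ≈ 17.2503.
Hence n = 18.

18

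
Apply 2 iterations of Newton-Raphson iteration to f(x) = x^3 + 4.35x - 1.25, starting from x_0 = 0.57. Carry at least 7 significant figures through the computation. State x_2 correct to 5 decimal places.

Newton update: x ← x − f(x)/f'(x).
f'(x) = 3x^2 + 4.35
x_0 = 0.570000: f = 1.414693, f' = 5.324700 → x_1 = 0.570000 - (1.414693)/(5.324700) = 0.304315
x_1 = 0.304315: f = 0.101952, f' = 4.627823 → x_2 = 0.304315 - (0.101952)/(4.627823) = 0.282285

0.28228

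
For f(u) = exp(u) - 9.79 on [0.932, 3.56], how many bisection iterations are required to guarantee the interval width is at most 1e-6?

Initial width b − a = 3.56 − 0.932 = 2.628000.
After n steps the width is (b−a)/2^n; need (b−a)/2^n ≤ 1e-6.
So n ≥ log₂(2.628000/1e-6) = log₂(2628000.0000) ≈ 21.3255.
Hence n = 22.

22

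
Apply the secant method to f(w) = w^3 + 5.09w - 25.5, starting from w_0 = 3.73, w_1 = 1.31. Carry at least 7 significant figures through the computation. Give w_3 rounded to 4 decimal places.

2.5661

f(w_0) = 45.380817, f(w_1) = -16.584009
w_2 = 1.310000 - (-16.584009)·(1.310000 - 3.730000)/(-16.584009 - (45.380817)) = 1.957679; f(w_2) = -8.032599
w_3 = 1.957679 - (-8.032599)·(1.957679 - 1.310000)/(-8.032599 - (-16.584009)) = 2.566063; f(w_3) = 4.457966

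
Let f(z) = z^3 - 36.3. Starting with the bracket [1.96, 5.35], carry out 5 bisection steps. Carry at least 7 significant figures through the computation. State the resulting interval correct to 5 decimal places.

[3.23125, 3.33719]

f(1.960000) = -28.770464, f(5.350000) = 116.830375 (opposite signs)
step 1: m = 3.655000, f(m) = 12.527236 > 0 → root in [1.960000, 3.655000]
step 2: m = 2.807500, f(m) = -14.171127 < 0 → root in [2.807500, 3.655000]
step 3: m = 3.231250, f(m) = -2.562594 < 0 → root in [3.231250, 3.655000]
step 4: m = 3.443125, f(m) = 4.518625 > 0 → root in [3.231250, 3.443125]
step 5: m = 3.337188, f(m) = 0.865658 > 0 → root in [3.231250, 3.337188]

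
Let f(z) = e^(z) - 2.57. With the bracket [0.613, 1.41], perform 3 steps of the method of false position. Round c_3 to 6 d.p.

0.940421

f(0.613000) = -0.724039, f(1.410000) = 1.525955
step 1: c = 0.869471, f(c) = -0.184351 < 0 → new bracket [0.869471, 1.410000]
step 2: c = 0.927734, f(c) = -0.041228 < 0 → new bracket [0.927734, 1.410000]
step 3: c = 0.940421, f(c) = -0.008941 < 0 → new bracket [0.940421, 1.410000]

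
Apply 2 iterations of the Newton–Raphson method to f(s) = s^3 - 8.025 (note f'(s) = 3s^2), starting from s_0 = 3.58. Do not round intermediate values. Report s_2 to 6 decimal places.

s_0 = 3.580000: f = 37.857712, f' = 38.449200 → s_1 = 3.580000 - (37.857712)/(38.449200) = 2.595384
s_1 = 2.595384: f = 9.457546, f' = 20.208048 → s_2 = 2.595384 - (9.457546)/(20.208048) = 2.127375

2.127375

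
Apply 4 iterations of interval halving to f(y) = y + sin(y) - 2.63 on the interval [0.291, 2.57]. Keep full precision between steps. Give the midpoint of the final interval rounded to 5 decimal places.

f(0.291000) = -2.052090, f(2.570000) = 0.480972 (opposite signs)
step 1: m = 1.430500, f(m) = -0.209325 < 0 → root in [1.430500, 2.570000]
step 2: m = 2.000250, f(m) = 0.279443 > 0 → root in [1.430500, 2.000250]
step 3: m = 1.715375, f(m) = 0.074942 > 0 → root in [1.430500, 1.715375]
step 4: m = 1.572937, f(m) = -0.057065 < 0 → root in [1.572937, 1.715375]
Midpoint of [1.572937, 1.715375] = 1.644156

1.64416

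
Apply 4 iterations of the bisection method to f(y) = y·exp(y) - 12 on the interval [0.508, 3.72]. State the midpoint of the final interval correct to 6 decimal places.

1.812875

f(0.508000) = -11.155722, f(3.720000) = 141.503546 (opposite signs)
step 1: m = 2.114000, f(m) = 5.506669 > 0 → root in [0.508000, 2.114000]
step 2: m = 1.311000, f(m) = -7.136345 < 0 → root in [1.311000, 2.114000]
step 3: m = 1.712500, f(m) = -2.507953 < 0 → root in [1.712500, 2.114000]
step 4: m = 1.913250, f(m) = 0.962407 > 0 → root in [1.712500, 1.913250]
Midpoint of [1.712500, 1.913250] = 1.812875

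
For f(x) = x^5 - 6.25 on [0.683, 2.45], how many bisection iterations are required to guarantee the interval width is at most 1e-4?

15

Initial width b − a = 2.45 − 0.683 = 1.767000.
After n steps the width is (b−a)/2^n; need (b−a)/2^n ≤ 1e-4.
So n ≥ log₂(1.767000/1e-4) = log₂(17670.0000) ≈ 14.1090.
Hence n = 15.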